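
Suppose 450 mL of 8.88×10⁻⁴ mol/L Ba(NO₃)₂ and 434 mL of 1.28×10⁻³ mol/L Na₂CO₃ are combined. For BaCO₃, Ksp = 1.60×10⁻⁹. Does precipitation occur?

Yes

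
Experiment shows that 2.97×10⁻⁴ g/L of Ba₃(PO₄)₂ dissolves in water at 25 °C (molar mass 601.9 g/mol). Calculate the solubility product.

Ksp = 3.16×10⁻³⁰

Convert to molarity: s = 2.97×10⁻⁴ / 601.9 = 4.9344×10⁻⁷ mol/L
Ba₃(PO₄)₂(s) ⇌ 3 Ba²⁺(aq) + 2 PO₄³⁻(aq)
Let s be the molar solubility. Then [Ba²⁺] = 3s and [PO₄³⁻] = 2s.
Ksp = [Ba²⁺]^3[PO₄³⁻]^2 = (3s)^3 · (2s)^2 = 108s^5
Ksp = 108 × (4.9344×10⁻⁷)^5 = 3.16×10⁻³⁰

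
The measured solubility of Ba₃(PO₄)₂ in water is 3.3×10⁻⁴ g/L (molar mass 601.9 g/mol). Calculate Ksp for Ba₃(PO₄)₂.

Ksp = 5.4×10⁻³⁰

s = (3.3×10⁻⁴ g L⁻¹)/(601.9 g mol⁻¹) = 5.483×10⁻⁷ M
Ba₃(PO₄)₂(s) ⇌ 3 Ba²⁺(aq) + 2 PO₄³⁻(aq)
If s mol/L of Ba₃(PO₄)₂ dissolves, [Ba²⁺] = 3s and [PO₄³⁻] = 2s.
Ksp = [Ba²⁺]^3[PO₄³⁻]^2 = (3s)^3 · (2s)^2 = 108s^5
Ksp = 108 × (5.483×10⁻⁷)^5 = 5.4×10⁻³⁰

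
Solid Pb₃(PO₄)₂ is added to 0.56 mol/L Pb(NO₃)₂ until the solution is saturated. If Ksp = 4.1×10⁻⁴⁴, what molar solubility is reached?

Pb₃(PO₄)₂(s) ⇌ 3 Pb²⁺(aq) + 2 PO₄³⁻(aq)
Let s be the solubility of Pb₃(PO₄)₂ here. The common ion gives [Pb²⁺] ≈ 0.56 mol/L, and [PO₄³⁻] = 2s.
Ksp = [Pb²⁺]^3[PO₄³⁻]^2 = (0.56)^3(2s)^2
(2s)^2 = 4.1×10⁻⁴⁴ / (0.56)^3 = 2.3×10⁻⁴³
s = 2.4×10⁻²² mol/L

2.4×10⁻²² M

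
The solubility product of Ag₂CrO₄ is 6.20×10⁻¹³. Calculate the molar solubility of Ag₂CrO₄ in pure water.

5.37×10⁻⁵ M

Ag₂CrO₄(s) ⇌ 2 Ag⁺(aq) + CrO₄²⁻(aq)
For each mole of Ag₂CrO₄ that dissolves per liter, [Ag⁺] = 2s and [CrO₄²⁻] = s; let s denote this solubility.
Ksp = [Ag⁺]^2[CrO₄²⁻] = (2s)^2 · s = 4s^3
4s^3 = 6.20×10⁻¹³  ⇒  s^3 = 1.55×10⁻¹³
s = 5.37×10⁻⁵ mol/L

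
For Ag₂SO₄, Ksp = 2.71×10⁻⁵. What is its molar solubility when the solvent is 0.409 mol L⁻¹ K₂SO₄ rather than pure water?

Ag₂SO₄(s) ⇌ 2 Ag⁺(aq) + SO₄²⁻(aq)
SO₄²⁻ is already present at 0.409 mol L⁻¹. If s mol/L of Ag₂SO₄ dissolves, [Ag⁺] = 2s while [SO₄²⁻] ≈ 0.409 mol L⁻¹.
Ksp = [Ag⁺]^2[SO₄²⁻] = (2s)^2(0.409)
(2s)^2 = 2.71×10⁻⁵ / (0.409) = 6.63×10⁻⁵
s = 4.07×10⁻³ mol L⁻¹

4.07×10⁻³ M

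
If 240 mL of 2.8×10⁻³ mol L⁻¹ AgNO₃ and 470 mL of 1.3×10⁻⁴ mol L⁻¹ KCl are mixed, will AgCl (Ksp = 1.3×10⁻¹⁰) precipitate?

Yes

After mixing, V = 240 mL + 470 mL = 710 mL.
[Ag⁺] = (2.8×10⁻³)(240)/710 = 9.5×10⁻⁴ mol L⁻¹
[Cl⁻] = (1.3×10⁻⁴)(470)/710 = 8.6×10⁻⁵ mol L⁻¹
Q = [Ag⁺][Cl⁻] = 8.1×10⁻⁸
Q = 8.1×10⁻⁸ > Ksp = 1.3×10⁻¹⁰, so the solution is supersaturated and AgCl precipitates.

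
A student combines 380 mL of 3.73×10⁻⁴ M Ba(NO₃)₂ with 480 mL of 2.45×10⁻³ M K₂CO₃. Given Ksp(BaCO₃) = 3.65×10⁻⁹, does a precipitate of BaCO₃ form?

Total volume after mixing = 380 + 480 = 860 mL.
[Ba²⁺] = (3.73×10⁻⁴)(380)/860 = 1.65×10⁻⁴ M
[CO₃²⁻] = (2.45×10⁻³)(480)/860 = 1.37×10⁻³ M
Q = [Ba²⁺][CO₃²⁻] = 2.25×10⁻⁷
Q = 2.25×10⁻⁷ > Ksp = 3.65×10⁻⁹, so the solution is supersaturated and BaCO₃ precipitates.

Yes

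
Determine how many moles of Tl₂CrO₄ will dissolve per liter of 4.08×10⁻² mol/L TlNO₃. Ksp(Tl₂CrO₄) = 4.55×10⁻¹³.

2.73×10⁻¹⁰ M

Tl₂CrO₄(s) ⇌ 2 Tl⁺(aq) + CrO₄²⁻(aq)
Let s be the solubility of Tl₂CrO₄ here. The common ion gives [Tl⁺] ≈ 4.08×10⁻² mol/L, and [CrO₄²⁻] = s.
Ksp = [Tl⁺]^2[CrO₄²⁻] = (4.08×10⁻²)^2s
s = 4.55×10⁻¹³ / (4.08×10⁻²)^2 = 2.73×10⁻¹⁰
s = 2.73×10⁻¹⁰ mol/L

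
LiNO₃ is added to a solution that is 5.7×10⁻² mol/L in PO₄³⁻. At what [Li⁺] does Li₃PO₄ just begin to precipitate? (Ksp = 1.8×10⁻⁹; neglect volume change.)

3.2×10⁻³ M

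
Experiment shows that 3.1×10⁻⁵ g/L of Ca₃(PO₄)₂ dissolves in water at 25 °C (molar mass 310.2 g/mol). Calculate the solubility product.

s = (3.1×10⁻⁵ g L⁻¹)/(310.2 g mol⁻¹) = 9.994×10⁻⁸ M
Ca₃(PO₄)₂(s) ⇌ 3 Ca²⁺(aq) + 2 PO₄³⁻(aq)
If s mol/L of Ca₃(PO₄)₂ dissolves, [Ca²⁺] = 3s and [PO₄³⁻] = 2s.
Ksp = [Ca²⁺]^3[PO₄³⁻]^2 = (3s)^3 · (2s)^2 = 108s^5
Ksp = 108 × (9.994×10⁻⁸)^5 = 1.1×10⁻³³

Ksp = 1.1×10⁻³³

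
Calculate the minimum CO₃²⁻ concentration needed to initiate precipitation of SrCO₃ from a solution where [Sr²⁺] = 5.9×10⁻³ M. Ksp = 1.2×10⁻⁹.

Each salt precipitates once Q = Ksp for that salt.
SrCO₃(s) ⇌ Sr²⁺(aq) + CO₃²⁻(aq)
Ksp = [Sr²⁺][CO₃²⁻] = [CO₃²⁻](5.9×10⁻³)
[CO₃²⁻] = 1.2×10⁻⁹ / (5.9×10⁻³) = 2.0×10⁻⁷
[CO₃²⁻] = 2.0×10⁻⁷ M

2.0×10⁻⁷ M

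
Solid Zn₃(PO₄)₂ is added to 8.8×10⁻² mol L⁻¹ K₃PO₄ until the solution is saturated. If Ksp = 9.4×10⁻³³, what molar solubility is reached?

Zn₃(PO₄)₂(s) ⇌ 3 Zn²⁺(aq) + 2 PO₄³⁻(aq)
The solution already contains PO₄³⁻ at 8.8×10⁻² mol L⁻¹. Let s be the molar solubility of Zn₃(PO₄)₂.
[PO₄³⁻] ≈ 8.8×10⁻² mol L⁻¹ (common ion dominates); [Zn²⁺] = 3s.
Ksp = [Zn²⁺]^3[PO₄³⁻]^2 = (3s)^3(8.8×10⁻²)^2
(3s)^3 = 9.4×10⁻³³ / (8.8×10⁻²)^2 = 1.2×10⁻³⁰
s = 3.6×10⁻¹¹ mol L⁻¹

3.6×10⁻¹¹ M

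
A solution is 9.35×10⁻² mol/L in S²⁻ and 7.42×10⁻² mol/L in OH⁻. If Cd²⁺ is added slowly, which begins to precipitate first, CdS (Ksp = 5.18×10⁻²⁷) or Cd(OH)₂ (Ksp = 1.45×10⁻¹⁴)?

CdS

The threshold for precipitation is Q = Ksp.
For CdS: [Cd²⁺] = (Ksp/[S²⁻]) = 5.54×10⁻²⁶ mol/L
For Cd(OH)₂: [Cd²⁺] = (Ksp/[OH⁻]^2) = 2.63×10⁻¹² mol/L
The smaller threshold [Cd²⁺] is reached first, so CdS precipitates first.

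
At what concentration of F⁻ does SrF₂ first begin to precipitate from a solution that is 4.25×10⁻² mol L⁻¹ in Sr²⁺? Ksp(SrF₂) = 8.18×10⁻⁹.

Precipitation of each salt begins when its ion product equals Ksp.
SrF₂(s) ⇌ Sr²⁺(aq) + 2 F⁻(aq)
Ksp = [Sr²⁺][F⁻]^2 = [F⁻]^2(4.25×10⁻²)
[F⁻]^2 = 8.18×10⁻⁹ / (4.25×10⁻²) = 1.92×10⁻⁷
[F⁻] = 4.39×10⁻⁴ mol L⁻¹

4.39×10⁻⁴ M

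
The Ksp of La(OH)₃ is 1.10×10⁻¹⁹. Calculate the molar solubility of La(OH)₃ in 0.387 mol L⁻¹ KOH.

La(OH)₃(s) ⇌ La³⁺(aq) + 3 OH⁻(aq)
With OH⁻ already at 0.387 mol L⁻¹ and s small, take [OH⁻] ≈ 0.387 mol L⁻¹ and [La³⁺] = s.
Ksp = [La³⁺][OH⁻]^3 = s(0.387)^3
s = 1.10×10⁻¹⁹ / (0.387)^3 = 1.90×10⁻¹⁸
s = 1.90×10⁻¹⁸ mol L⁻¹

1.90×10⁻¹⁸ M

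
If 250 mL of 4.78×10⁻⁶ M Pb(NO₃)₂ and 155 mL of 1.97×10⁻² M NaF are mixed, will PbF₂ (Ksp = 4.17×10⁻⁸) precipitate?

No

Total volume after mixing = 250 + 155 = 405 mL.
[Pb²⁺] = (4.78×10⁻⁶)(250)/405 = 2.95×10⁻⁶ M
[F⁻] = (1.97×10⁻²)(155)/405 = 7.54×10⁻³ M
Q = [Pb²⁺][F⁻]^2 = 1.68×10⁻¹⁰
Q = 1.68×10⁻¹⁰ < Ksp = 4.17×10⁻⁸, so the solution is unsaturated and no precipitate forms.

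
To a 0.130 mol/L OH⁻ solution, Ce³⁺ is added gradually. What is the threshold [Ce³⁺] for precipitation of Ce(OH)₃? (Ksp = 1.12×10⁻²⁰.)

5.10×10⁻¹⁸ M

The threshold for precipitation is Q = Ksp.
Ce(OH)₃(s) ⇌ Ce³⁺(aq) + 3 OH⁻(aq)
Ksp = [Ce³⁺][OH⁻]^3 = [Ce³⁺](0.130)^3
[Ce³⁺] = 1.12×10⁻²⁰ / (0.130)^3 = 5.10×10⁻¹⁸
[Ce³⁺] = 5.10×10⁻¹⁸ mol/L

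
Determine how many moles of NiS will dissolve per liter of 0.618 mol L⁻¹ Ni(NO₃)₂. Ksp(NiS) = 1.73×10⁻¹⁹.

2.80×10⁻¹⁹ M

NiS(s) ⇌ Ni²⁺(aq) + S²⁻(aq)
The solution already contains Ni²⁺ at 0.618 mol L⁻¹. Let s be the molar solubility of NiS.
[Ni²⁺] ≈ 0.618 mol L⁻¹ (common ion dominates); [S²⁻] = s.
Ksp = [Ni²⁺][S²⁻] = (0.618)s
s = 1.73×10⁻¹⁹ / (0.618) = 2.80×10⁻¹⁹
s = 2.80×10⁻¹⁹ mol L⁻¹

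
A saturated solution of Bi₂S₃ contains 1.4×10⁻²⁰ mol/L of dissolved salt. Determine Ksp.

Ksp = 5.8×10⁻⁹⁸

Bi₂S₃(s) ⇌ 2 Bi³⁺(aq) + 3 S²⁻(aq)
With molar solubility s: [Bi³⁺] = 2s, [S²⁻] = 3s.
Ksp = [Bi³⁺]^2[S²⁻]^3 = (2s)^2 · (3s)^3 = 108s^5
Ksp = 108 × (1.4×10⁻²⁰)^5 = 5.8×10⁻⁹⁸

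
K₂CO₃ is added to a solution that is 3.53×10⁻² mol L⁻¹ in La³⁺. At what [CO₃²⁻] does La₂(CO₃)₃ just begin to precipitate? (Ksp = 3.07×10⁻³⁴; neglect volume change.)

A salt starts to precipitate once the ion product Q reaches its Ksp.
La₂(CO₃)₃(s) ⇌ 2 La³⁺(aq) + 3 CO₃²⁻(aq)
Ksp = [La³⁺]^2[CO₃²⁻]^3 = [CO₃²⁻]^3(3.53×10⁻²)^2
[CO₃²⁻]^3 = 3.07×10⁻³⁴ / (3.53×10⁻²)^2 = 2.46×10⁻³¹
[CO₃²⁻] = 6.27×10⁻¹¹ mol L⁻¹

6.27×10⁻¹¹ M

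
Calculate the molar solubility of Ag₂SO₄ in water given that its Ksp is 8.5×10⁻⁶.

1.3×10⁻² M

Ag₂SO₄(s) ⇌ 2 Ag⁺(aq) + SO₄²⁻(aq)
For each mole of Ag₂SO₄ that dissolves per liter, [Ag⁺] = 2s and [SO₄²⁻] = s; let s denote this solubility.
Ksp = [Ag⁺]^2[SO₄²⁻] = (2s)^2 · s = 4s^3
4s^3 = 8.5×10⁻⁶  ⇒  s^3 = 2.1×10⁻⁶
Taking the 3rd root, s = 1.3×10⁻² mol/L.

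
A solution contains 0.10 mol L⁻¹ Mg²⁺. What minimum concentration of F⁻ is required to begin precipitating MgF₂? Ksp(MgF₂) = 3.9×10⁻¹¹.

Precipitation of each salt begins when its ion product equals Ksp.
MgF₂(s) ⇌ Mg²⁺(aq) + 2 F⁻(aq)
Ksp = [Mg²⁺][F⁻]^2 = [F⁻]^2(0.10)
[F⁻]^2 = 3.9×10⁻¹¹ / (0.10) = 3.9×10⁻¹⁰
[F⁻] = 2.0×10⁻⁵ mol L⁻¹

2.0×10⁻⁵ M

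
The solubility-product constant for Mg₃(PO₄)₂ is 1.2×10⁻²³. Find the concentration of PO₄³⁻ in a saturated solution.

Mg₃(PO₄)₂(s) ⇌ 3 Mg²⁺(aq) + 2 PO₄³⁻(aq)
If s mol/L of Mg₃(PO₄)₂ dissolves, [Mg²⁺] = 3s and [PO₄³⁻] = 2s.
Ksp = [Mg²⁺]^3[PO₄³⁻]^2 = (3s)^3 · (2s)^2 = 108s^5 = 1.2×10⁻²³
s = 1.0×10⁻⁵ M
[PO₄³⁻] = 2s = 2.0×10⁻⁵ M

2.0×10⁻⁵ M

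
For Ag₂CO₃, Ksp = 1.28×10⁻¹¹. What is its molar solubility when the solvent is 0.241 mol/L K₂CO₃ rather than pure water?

Ag₂CO₃(s) ⇌ 2 Ag⁺(aq) + CO₃²⁻(aq)
With CO₃²⁻ already at 0.241 mol/L and s small, take [CO₃²⁻] ≈ 0.241 mol/L and [Ag⁺] = 2s.
Ksp = [Ag⁺]^2[CO₃²⁻] = (2s)^2(0.241)
(2s)^2 = 1.28×10⁻¹¹ / (0.241) = 5.31×10⁻¹¹
s = 3.64×10⁻⁶ mol/L

3.64×10⁻⁶ M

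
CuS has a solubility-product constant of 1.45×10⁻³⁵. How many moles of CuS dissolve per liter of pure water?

3.81×10⁻¹⁸ M

CuS(s) ⇌ Cu²⁺(aq) + S²⁻(aq)
For each mole of CuS that dissolves per liter, [Cu²⁺] = s and [S²⁻] = s; let s denote this solubility.
Ksp = [Cu²⁺][S²⁻] = s · s = s^2
s^2 = 1.45×10⁻³⁵
s = (1.45×10⁻³⁵)^(1/2) = 3.81×10⁻¹⁸ M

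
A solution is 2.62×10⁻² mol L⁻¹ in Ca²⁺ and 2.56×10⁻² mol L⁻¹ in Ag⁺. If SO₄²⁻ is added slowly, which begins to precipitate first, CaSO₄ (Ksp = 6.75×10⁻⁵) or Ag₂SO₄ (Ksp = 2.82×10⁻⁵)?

The threshold for precipitation is Q = Ksp.
For CaSO₄: [SO₄²⁻] = (Ksp/[Ca²⁺]) = 2.58×10⁻³ mol L⁻¹
For Ag₂SO₄: [SO₄²⁻] = (Ksp/[Ag⁺]^2) = 4.30×10⁻² mol L⁻¹
CaSO₄ requires the lower [SO₄²⁻], so it precipitates first.

CaSO₄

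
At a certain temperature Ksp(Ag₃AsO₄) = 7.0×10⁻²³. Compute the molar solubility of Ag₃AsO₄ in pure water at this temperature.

Ag₃AsO₄(s) ⇌ 3 Ag⁺(aq) + AsO₄³⁻(aq)
Call the molar solubility s, so that [Ag⁺] = 3s and [AsO₄³⁻] = s.
Ksp = [Ag⁺]^3[AsO₄³⁻] = (3s)^3 · s = 27s^4
27s^4 = 7.0×10⁻²³  ⇒  s^4 = 2.6×10⁻²⁴
s = 1.3×10⁻⁶ mol/L

1.3×10⁻⁶ M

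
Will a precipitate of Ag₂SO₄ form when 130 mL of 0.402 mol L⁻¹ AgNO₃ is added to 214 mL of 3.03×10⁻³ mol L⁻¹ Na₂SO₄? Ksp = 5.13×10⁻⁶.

Yes

Total volume after mixing = 130 + 214 = 344 mL.
[Ag⁺] = (0.402)(130)/344 = 0.152 mol L⁻¹
[SO₄²⁻] = (3.03×10⁻³)(214)/344 = 1.88×10⁻³ mol L⁻¹
Q = [Ag⁺]^2[SO₄²⁻] = 4.35×10⁻⁵
Q = 4.35×10⁻⁵ > Ksp = 5.13×10⁻⁶, so the solution is supersaturated and Ag₂SO₄ precipitates.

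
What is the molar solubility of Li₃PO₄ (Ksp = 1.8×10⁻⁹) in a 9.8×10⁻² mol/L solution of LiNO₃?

1.9×10⁻⁶ M

Li₃PO₄(s) ⇌ 3 Li⁺(aq) + PO₄³⁻(aq)
With Li⁺ already at 9.8×10⁻² mol/L and s small, take [Li⁺] ≈ 9.8×10⁻² mol/L and [PO₄³⁻] = s.
Ksp = [Li⁺]^3[PO₄³⁻] = (9.8×10⁻²)^3s
s = 1.8×10⁻⁹ / (9.8×10⁻²)^3 = 1.9×10⁻⁶
s = 1.9×10⁻⁶ mol/L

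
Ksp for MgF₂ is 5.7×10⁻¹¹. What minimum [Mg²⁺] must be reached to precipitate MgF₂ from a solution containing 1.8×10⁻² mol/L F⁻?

1.8×10⁻⁷ M

Precipitation begins when Q = Ksp.
MgF₂(s) ⇌ Mg²⁺(aq) + 2 F⁻(aq)
Ksp = [Mg²⁺][F⁻]^2 = [Mg²⁺](1.8×10⁻²)^2
[Mg²⁺] = 5.7×10⁻¹¹ / (1.8×10⁻²)^2 = 1.8×10⁻⁷
[Mg²⁺] = 1.8×10⁻⁷ mol/L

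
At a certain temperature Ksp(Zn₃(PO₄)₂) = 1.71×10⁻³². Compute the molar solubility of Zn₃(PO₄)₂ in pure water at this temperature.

1.74×10⁻⁷ M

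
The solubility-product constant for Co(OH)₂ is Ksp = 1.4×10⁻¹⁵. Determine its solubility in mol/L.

Co(OH)₂(s) ⇌ Co²⁺(aq) + 2 OH⁻(aq)
For each mole of Co(OH)₂ that dissolves per liter, [Co²⁺] = s and [OH⁻] = 2s; let s denote this solubility.
Ksp = [Co²⁺][OH⁻]^2 = s · (2s)^2 = 4s^3
4s^3 = 1.4×10⁻¹⁵  ⇒  s^3 = 3.5×10⁻¹⁶
Taking the 3rd root, s = 7.0×10⁻⁶ mol L⁻¹.

7.0×10⁻⁶ M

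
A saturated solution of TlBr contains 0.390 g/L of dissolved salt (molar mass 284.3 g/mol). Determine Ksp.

Molar solubility s = (0.390 g/L) / (284.3 g/mol) = 1.3718×10⁻³ mol/L
TlBr(s) ⇌ Tl⁺(aq) + Br⁻(aq)
For each mole of TlBr that dissolves per liter, [Tl⁺] = s and [Br⁻] = s; let s denote this solubility.
Ksp = [Tl⁺][Br⁻] = s · s = s^2
Ksp = (1.3718×10⁻³)^2 = 1.88×10⁻⁶

Ksp = 1.88×10⁻⁶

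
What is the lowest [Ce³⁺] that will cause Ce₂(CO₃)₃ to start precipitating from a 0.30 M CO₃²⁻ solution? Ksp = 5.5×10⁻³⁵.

The threshold for precipitation is Q = Ksp.
Ce₂(CO₃)₃(s) ⇌ 2 Ce³⁺(aq) + 3 CO₃²⁻(aq)
Ksp = [Ce³⁺]^2[CO₃²⁻]^3 = [Ce³⁺]^2(0.30)^3
[Ce³⁺]^2 = 5.5×10⁻³⁵ / (0.30)^3 = 2.0×10⁻³³
[Ce³⁺] = 4.5×10⁻¹⁷ M

4.5×10⁻¹⁷ M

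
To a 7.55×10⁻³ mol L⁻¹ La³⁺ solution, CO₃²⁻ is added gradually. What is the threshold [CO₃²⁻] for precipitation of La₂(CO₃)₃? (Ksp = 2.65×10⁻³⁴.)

1.67×10⁻¹⁰ M

Precipitation of each salt begins when its ion product equals Ksp.
La₂(CO₃)₃(s) ⇌ 2 La³⁺(aq) + 3 CO₃²⁻(aq)
Ksp = [La³⁺]^2[CO₃²⁻]^3 = [CO₃²⁻]^3(7.55×10⁻³)^2
[CO₃²⁻]^3 = 2.65×10⁻³⁴ / (7.55×10⁻³)^2 = 4.65×10⁻³⁰
[CO₃²⁻] = 1.67×10⁻¹⁰ mol L⁻¹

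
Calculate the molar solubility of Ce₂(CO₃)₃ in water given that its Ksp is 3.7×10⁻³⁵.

5.1×10⁻⁸ M

Ce₂(CO₃)₃(s) ⇌ 2 Ce³⁺(aq) + 3 CO₃²⁻(aq)
With molar solubility s: [Ce³⁺] = 2s, [CO₃²⁻] = 3s.
Ksp = [Ce³⁺]^2[CO₃²⁻]^3 = (2s)^2 · (3s)^3 = 108s^5
108s^5 = 3.7×10⁻³⁵  ⇒  s^5 = 3.4×10⁻³⁷
s = 5.1×10⁻⁸ mol L⁻¹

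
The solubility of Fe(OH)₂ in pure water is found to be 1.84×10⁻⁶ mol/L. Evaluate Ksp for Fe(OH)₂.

Fe(OH)₂(s) ⇌ Fe²⁺(aq) + 2 OH⁻(aq)
Let s be the molar solubility. Then [Fe²⁺] = s and [OH⁻] = 2s.
Ksp = [Fe²⁺][OH⁻]^2 = s · (2s)^2 = 4s^3
Ksp = 4 × (1.84×10⁻⁶)^3 = 2.49×10⁻¹⁷

Ksp = 2.49×10⁻¹⁷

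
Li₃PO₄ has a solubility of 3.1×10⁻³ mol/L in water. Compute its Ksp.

Ksp = 2.5×10⁻⁹

Li₃PO₄(s) ⇌ 3 Li⁺(aq) + PO₄³⁻(aq)
If s mol/L of Li₃PO₄ dissolves, [Li⁺] = 3s and [PO₄³⁻] = s.
Ksp = [Li⁺]^3[PO₄³⁻] = (3s)^3 · s = 27s^4
Ksp = 27 × (3.1×10⁻³)^4 = 2.5×10⁻⁹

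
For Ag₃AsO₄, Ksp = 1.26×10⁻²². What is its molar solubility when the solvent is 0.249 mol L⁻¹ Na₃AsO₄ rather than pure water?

2.66×10⁻⁸ M

Ag₃AsO₄(s) ⇌ 3 Ag⁺(aq) + AsO₄³⁻(aq)
Let s be the solubility of Ag₃AsO₄ here. The common ion gives [AsO₄³⁻] ≈ 0.249 mol L⁻¹, and [Ag⁺] = 3s.
Ksp = [Ag⁺]^3[AsO₄³⁻] = (3s)^3(0.249)
(3s)^3 = 1.26×10⁻²² / (0.249) = 5.06×10⁻²²
s = 2.66×10⁻⁸ mol L⁻¹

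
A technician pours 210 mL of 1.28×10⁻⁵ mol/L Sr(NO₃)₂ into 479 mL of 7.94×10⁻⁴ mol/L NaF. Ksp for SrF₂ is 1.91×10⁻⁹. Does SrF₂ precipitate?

No

After mixing, V = 210 mL + 479 mL = 689 mL.
[Sr²⁺] = (1.28×10⁻⁵)(210)/689 = 3.90×10⁻⁶ mol/L
[F⁻] = (7.94×10⁻⁴)(479)/689 = 5.52×10⁻⁴ mol/L
Q = [Sr²⁺][F⁻]^2 = 1.19×10⁻¹²
Since Q (1.19×10⁻¹²) is less than Ksp (1.91×10⁻⁹), no SrF₂ precipitates.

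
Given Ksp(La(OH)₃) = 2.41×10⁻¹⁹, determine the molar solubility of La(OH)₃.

La(OH)₃(s) ⇌ La³⁺(aq) + 3 OH⁻(aq)
For each mole of La(OH)₃ that dissolves per liter, [La³⁺] = s and [OH⁻] = 3s; let s denote this solubility.
Ksp = [La³⁺][OH⁻]^3 = s · (3s)^3 = 27s^4
27s^4 = 2.41×10⁻¹⁹  ⇒  s^4 = 8.93×10⁻²¹
Taking the 4th root, s = 9.72×10⁻⁶ mol L⁻¹.

9.72×10⁻⁶ M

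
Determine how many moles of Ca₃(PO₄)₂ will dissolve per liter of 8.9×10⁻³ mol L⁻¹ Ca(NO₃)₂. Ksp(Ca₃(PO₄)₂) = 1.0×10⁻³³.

Ca₃(PO₄)₂(s) ⇌ 3 Ca²⁺(aq) + 2 PO₄³⁻(aq)
Ca²⁺ is already present at 8.9×10⁻³ mol L⁻¹. If s mol/L of Ca₃(PO₄)₂ dissolves, [PO₄³⁻] = 2s while [Ca²⁺] ≈ 8.9×10⁻³ mol L⁻¹.
Ksp = [Ca²⁺]^3[PO₄³⁻]^2 = (8.9×10⁻³)^3(2s)^2
(2s)^2 = 1.0×10⁻³³ / (8.9×10⁻³)^3 = 1.4×10⁻²⁷
s = 1.9×10⁻¹⁴ mol L⁻¹

1.9×10⁻¹⁴ M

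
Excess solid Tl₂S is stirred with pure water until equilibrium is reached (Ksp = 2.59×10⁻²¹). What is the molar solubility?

Tl₂S(s) ⇌ 2 Tl⁺(aq) + S²⁻(aq)
For each mole of Tl₂S that dissolves per liter, [Tl⁺] = 2s and [S²⁻] = s; let s denote this solubility.
Ksp = [Tl⁺]^2[S²⁻] = (2s)^2 · s = 4s^3
4s^3 = 2.59×10⁻²¹  ⇒  s^3 = 6.48×10⁻²²
Taking the 3rd root, s = 8.65×10⁻⁸ M.

8.65×10⁻⁸ M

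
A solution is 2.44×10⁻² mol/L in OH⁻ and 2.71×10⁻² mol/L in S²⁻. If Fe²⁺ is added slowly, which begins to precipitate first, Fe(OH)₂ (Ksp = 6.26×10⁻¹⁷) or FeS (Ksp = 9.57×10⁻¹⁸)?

FeS

A salt starts to precipitate once the ion product Q reaches its Ksp.
For Fe(OH)₂: [Fe²⁺] = (Ksp/[OH⁻]^2) = 1.05×10⁻¹³ mol/L
For FeS: [Fe²⁺] = (Ksp/[S²⁻]) = 3.53×10⁻¹⁶ mol/L
Since FeS needs less Fe²⁺ to reach saturation, it precipitates first.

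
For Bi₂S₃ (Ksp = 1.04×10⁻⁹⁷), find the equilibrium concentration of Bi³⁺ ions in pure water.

Bi₂S₃(s) ⇌ 2 Bi³⁺(aq) + 3 S²⁻(aq)
If s mol/L of Bi₂S₃ dissolves, [Bi³⁺] = 2s and [S²⁻] = 3s.
Ksp = [Bi³⁺]^2[S²⁻]^3 = (2s)^2 · (3s)^3 = 108s^5 = 1.04×10⁻⁹⁷
s = 1.57×10⁻²⁰ mol/L
[Bi³⁺] = 2s = 3.15×10⁻²⁰ mol/L

3.15×10⁻²⁰ M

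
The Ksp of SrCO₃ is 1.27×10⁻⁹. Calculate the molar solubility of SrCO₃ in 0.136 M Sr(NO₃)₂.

SrCO₃(s) ⇌ Sr²⁺(aq) + CO₃²⁻(aq)
The solution already contains Sr²⁺ at 0.136 M. Let s be the molar solubility of SrCO₃.
[Sr²⁺] ≈ 0.136 M (common ion dominates); [CO₃²⁻] = s.
Ksp = [Sr²⁺][CO₃²⁻] = (0.136)s
s = 1.27×10⁻⁹ / (0.136) = 9.34×10⁻⁹
s = 9.34×10⁻⁹ M

9.34×10⁻⁹ M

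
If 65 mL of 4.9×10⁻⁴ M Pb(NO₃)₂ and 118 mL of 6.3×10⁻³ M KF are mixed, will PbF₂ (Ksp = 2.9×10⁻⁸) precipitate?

No

Total volume after mixing = 65 + 118 = 183 mL.
[Pb²⁺] = (4.9×10⁻⁴)(65)/183 = 1.7×10⁻⁴ M
[F⁻] = (6.3×10⁻³)(118)/183 = 4.1×10⁻³ M
Q = [Pb²⁺][F⁻]^2 = 2.9×10⁻⁹
Q < Ksp (2.9×10⁻⁹ vs 2.9×10⁻⁸); the solution remains unsaturated and no precipitate forms.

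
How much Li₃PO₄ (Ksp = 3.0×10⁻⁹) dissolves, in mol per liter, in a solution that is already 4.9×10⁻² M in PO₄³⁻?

1.3×10⁻³ M

Li₃PO₄(s) ⇌ 3 Li⁺(aq) + PO₄³⁻(aq)
PO₄³⁻ is already present at 4.9×10⁻² M. If s mol/L of Li₃PO₄ dissolves, [Li⁺] = 3s while [PO₄³⁻] ≈ 4.9×10⁻² M.
Ksp = [Li⁺]^3[PO₄³⁻] = (3s)^3(4.9×10⁻²)
(3s)^3 = 3.0×10⁻⁹ / (4.9×10⁻²) = 6.1×10⁻⁸
s = 1.3×10⁻³ M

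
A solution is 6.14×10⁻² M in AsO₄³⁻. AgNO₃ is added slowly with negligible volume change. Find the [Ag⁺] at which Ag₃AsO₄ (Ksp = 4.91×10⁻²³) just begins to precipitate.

Each salt precipitates once Q = Ksp for that salt.
Ag₃AsO₄(s) ⇌ 3 Ag⁺(aq) + AsO₄³⁻(aq)
Ksp = [Ag⁺]^3[AsO₄³⁻] = [Ag⁺]^3(6.14×10⁻²)
[Ag⁺]^3 = 4.91×10⁻²³ / (6.14×10⁻²) = 8.00×10⁻²²
[Ag⁺] = 9.28×10⁻⁸ M

9.28×10⁻⁸ M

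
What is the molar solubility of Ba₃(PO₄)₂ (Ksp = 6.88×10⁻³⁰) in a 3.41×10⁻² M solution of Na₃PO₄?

6.03×10⁻¹⁰ M

Ba₃(PO₄)₂(s) ⇌ 3 Ba²⁺(aq) + 2 PO₄³⁻(aq)
The solution already contains PO₄³⁻ at 3.41×10⁻² M. Let s be the molar solubility of Ba₃(PO₄)₂.
[PO₄³⁻] ≈ 3.41×10⁻² M (common ion dominates); [Ba²⁺] = 3s.
Ksp = [Ba²⁺]^3[PO₄³⁻]^2 = (3s)^3(3.41×10⁻²)^2
(3s)^3 = 6.88×10⁻³⁰ / (3.41×10⁻²)^2 = 5.92×10⁻²⁷
s = 6.03×10⁻¹⁰ M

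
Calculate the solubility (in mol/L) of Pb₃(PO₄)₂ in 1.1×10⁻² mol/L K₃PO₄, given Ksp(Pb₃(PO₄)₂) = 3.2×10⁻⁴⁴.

Pb₃(PO₄)₂(s) ⇌ 3 Pb²⁺(aq) + 2 PO₄³⁻(aq)
Let s be the solubility of Pb₃(PO₄)₂ here. The common ion gives [PO₄³⁻] ≈ 1.1×10⁻² mol/L, and [Pb²⁺] = 3s.
Ksp = [Pb²⁺]^3[PO₄³⁻]^2 = (3s)^3(1.1×10⁻²)^2
(3s)^3 = 3.2×10⁻⁴⁴ / (1.1×10⁻²)^2 = 2.6×10⁻⁴⁰
s = 2.1×10⁻¹⁴ mol/L

2.1×10⁻¹⁴ M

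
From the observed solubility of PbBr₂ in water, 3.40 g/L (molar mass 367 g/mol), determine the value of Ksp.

s = (3.40 g L⁻¹)/(367 g mol⁻¹) = 9.2643×10⁻³ M
PbBr₂(s) ⇌ Pb²⁺(aq) + 2 Br⁻(aq)
With molar solubility s: [Pb²⁺] = s, [Br⁻] = 2s.
Ksp = [Pb²⁺][Br⁻]^2 = s · (2s)^2 = 4s^3
Ksp = 4 × (9.2643×10⁻³)^3 = 3.18×10⁻⁶

Ksp = 3.18×10⁻⁶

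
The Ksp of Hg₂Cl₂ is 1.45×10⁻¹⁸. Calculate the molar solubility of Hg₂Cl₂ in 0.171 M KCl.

Hg₂Cl₂(s) ⇌ Hg₂²⁺(aq) + 2 Cl⁻(aq)
With Cl⁻ already at 0.171 M and s small, take [Cl⁻] ≈ 0.171 M and [Hg₂²⁺] = s.
Ksp = [Hg₂²⁺][Cl⁻]^2 = s(0.171)^2
s = 1.45×10⁻¹⁸ / (0.171)^2 = 4.96×10⁻¹⁷
s = 4.96×10⁻¹⁷ M

4.96×10⁻¹⁷ M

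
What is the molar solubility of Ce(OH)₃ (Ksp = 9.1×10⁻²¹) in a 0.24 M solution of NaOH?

6.6×10⁻¹⁹ M

Ce(OH)₃(s) ⇌ Ce³⁺(aq) + 3 OH⁻(aq)
Let s be the solubility of Ce(OH)₃ here. The common ion gives [OH⁻] ≈ 0.24 M, and [Ce³⁺] = s.
Ksp = [Ce³⁺][OH⁻]^3 = s(0.24)^3
s = 9.1×10⁻²¹ / (0.24)^3 = 6.6×10⁻¹⁹
s = 6.6×10⁻¹⁹ M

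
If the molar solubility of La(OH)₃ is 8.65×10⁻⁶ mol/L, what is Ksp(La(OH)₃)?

Ksp = 1.51×10⁻¹⁹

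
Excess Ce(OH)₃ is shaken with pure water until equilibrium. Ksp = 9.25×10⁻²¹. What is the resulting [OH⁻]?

Ce(OH)₃(s) ⇌ Ce³⁺(aq) + 3 OH⁻(aq)
Let s be the molar solubility. Then [Ce³⁺] = s and [OH⁻] = 3s.
Ksp = [Ce³⁺][OH⁻]^3 = s · (3s)^3 = 27s^4 = 9.25×10⁻²¹
s = 4.30×10⁻⁶ mol/L
[OH⁻] = 3s = 1.29×10⁻⁵ mol/L

1.29×10⁻⁵ M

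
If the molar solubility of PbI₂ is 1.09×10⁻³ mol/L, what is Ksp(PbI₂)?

Ksp = 5.18×10⁻⁹

PbI₂(s) ⇌ Pb²⁺(aq) + 2 I⁻(aq)
If s mol/L of PbI₂ dissolves, [Pb²⁺] = s and [I⁻] = 2s.
Ksp = [Pb²⁺][I⁻]^2 = s · (2s)^2 = 4s^3
Ksp = 4 × (1.09×10⁻³)^3 = 5.18×10⁻⁹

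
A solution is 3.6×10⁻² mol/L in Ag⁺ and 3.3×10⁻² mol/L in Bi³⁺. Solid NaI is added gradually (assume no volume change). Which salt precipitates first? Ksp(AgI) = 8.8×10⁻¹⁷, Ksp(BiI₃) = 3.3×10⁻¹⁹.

AgI

Each salt precipitates once Q = Ksp for that salt.
For AgI: [I⁻] = (Ksp/[Ag⁺]) = 2.4×10⁻¹⁵ mol/L
For BiI₃: [I⁻] = (Ksp/[Bi³⁺])^(1/3) = 2.2×10⁻⁶ mol/L
The smaller threshold [I⁻] is reached first, so AgI precipitates first.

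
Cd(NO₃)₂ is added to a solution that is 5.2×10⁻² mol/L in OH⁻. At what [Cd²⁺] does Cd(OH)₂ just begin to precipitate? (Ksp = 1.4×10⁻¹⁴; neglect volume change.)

5.2×10⁻¹² M

The threshold for precipitation is Q = Ksp.
Cd(OH)₂(s) ⇌ Cd²⁺(aq) + 2 OH⁻(aq)
Ksp = [Cd²⁺][OH⁻]^2 = [Cd²⁺](5.2×10⁻²)^2
[Cd²⁺] = 1.4×10⁻¹⁴ / (5.2×10⁻²)^2 = 5.2×10⁻¹²
[Cd²⁺] = 5.2×10⁻¹² mol/L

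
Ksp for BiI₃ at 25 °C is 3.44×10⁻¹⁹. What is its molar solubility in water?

BiI₃(s) ⇌ Bi³⁺(aq) + 3 I⁻(aq)
With molar solubility s: [Bi³⁺] = s, [I⁻] = 3s.
Ksp = [Bi³⁺][I⁻]^3 = s · (3s)^3 = 27s^4
27s^4 = 3.44×10⁻¹⁹  ⇒  s^4 = 1.27×10⁻²⁰
s = (1.27×10⁻²⁰)^(1/4) = 1.06×10⁻⁵ mol L⁻¹

1.06×10⁻⁵ M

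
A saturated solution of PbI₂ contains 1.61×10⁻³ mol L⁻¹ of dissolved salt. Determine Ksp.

Ksp = 1.67×10⁻⁸

PbI₂(s) ⇌ Pb²⁺(aq) + 2 I⁻(aq)
If s mol/L of PbI₂ dissolves, [Pb²⁺] = s and [I⁻] = 2s.
Ksp = [Pb²⁺][I⁻]^2 = s · (2s)^2 = 4s^3
Ksp = 4 × (1.61×10⁻³)^3 = 1.67×10⁻⁸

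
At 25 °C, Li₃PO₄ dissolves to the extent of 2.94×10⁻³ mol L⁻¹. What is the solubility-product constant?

Li₃PO₄(s) ⇌ 3 Li⁺(aq) + PO₄³⁻(aq)
For each mole of Li₃PO₄ that dissolves per liter, [Li⁺] = 3s and [PO₄³⁻] = s; let s denote this solubility.
Ksp = [Li⁺]^3[PO₄³⁻] = (3s)^3 · s = 27s^4
Ksp = 27 × (2.94×10⁻³)^4 = 2.02×10⁻⁹

Ksp = 2.02×10⁻⁹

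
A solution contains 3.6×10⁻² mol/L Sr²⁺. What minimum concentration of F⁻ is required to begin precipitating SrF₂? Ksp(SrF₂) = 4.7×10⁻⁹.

A salt starts to precipitate once the ion product Q reaches its Ksp.
SrF₂(s) ⇌ Sr²⁺(aq) + 2 F⁻(aq)
Ksp = [Sr²⁺][F⁻]^2 = [F⁻]^2(3.6×10⁻²)
[F⁻]^2 = 4.7×10⁻⁹ / (3.6×10⁻²) = 1.3×10⁻⁷
[F⁻] = 3.6×10⁻⁴ mol/L

3.6×10⁻⁴ M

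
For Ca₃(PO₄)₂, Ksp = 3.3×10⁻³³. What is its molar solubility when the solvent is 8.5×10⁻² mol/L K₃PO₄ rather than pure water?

Ca₃(PO₄)₂(s) ⇌ 3 Ca²⁺(aq) + 2 PO₄³⁻(aq)
PO₄³⁻ is already present at 8.5×10⁻² mol/L. If s mol/L of Ca₃(PO₄)₂ dissolves, [Ca²⁺] = 3s while [PO₄³⁻] ≈ 8.5×10⁻² mol/L.
Ksp = [Ca²⁺]^3[PO₄³⁻]^2 = (3s)^3(8.5×10⁻²)^2
(3s)^3 = 3.3×10⁻³³ / (8.5×10⁻²)^2 = 4.6×10⁻³¹
s = 2.6×10⁻¹¹ mol/L

2.6×10⁻¹¹ M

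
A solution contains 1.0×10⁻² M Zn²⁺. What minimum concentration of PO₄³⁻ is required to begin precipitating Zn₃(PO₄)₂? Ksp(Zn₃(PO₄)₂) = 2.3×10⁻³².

1.5×10⁻¹³ M

A salt starts to precipitate once the ion product Q reaches its Ksp.
Zn₃(PO₄)₂(s) ⇌ 3 Zn²⁺(aq) + 2 PO₄³⁻(aq)
Ksp = [Zn²⁺]^3[PO₄³⁻]^2 = [PO₄³⁻]^2(1.0×10⁻²)^3
[PO₄³⁻]^2 = 2.3×10⁻³² / (1.0×10⁻²)^3 = 2.3×10⁻²⁶
[PO₄³⁻] = 1.5×10⁻¹³ M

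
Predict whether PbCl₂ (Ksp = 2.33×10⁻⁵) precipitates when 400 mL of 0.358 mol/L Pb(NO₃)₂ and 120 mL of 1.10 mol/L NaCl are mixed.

The combined volume is 520 mL.
[Pb²⁺] = (0.358)(400)/520 = 0.275 mol/L
[Cl⁻] = (1.10)(120)/520 = 0.254 mol/L
Q = [Pb²⁺][Cl⁻]^2 = 1.77×10⁻²
Q = 1.77×10⁻² > Ksp = 2.33×10⁻⁵, so the solution is supersaturated and PbCl₂ precipitates.

Yes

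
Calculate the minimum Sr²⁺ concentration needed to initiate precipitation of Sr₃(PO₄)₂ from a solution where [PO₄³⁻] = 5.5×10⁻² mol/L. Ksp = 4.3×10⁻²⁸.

5.2×10⁻⁹ M

Each salt precipitates once Q = Ksp for that salt.
Sr₃(PO₄)₂(s) ⇌ 3 Sr²⁺(aq) + 2 PO₄³⁻(aq)
Ksp = [Sr²⁺]^3[PO₄³⁻]^2 = [Sr²⁺]^3(5.5×10⁻²)^2
[Sr²⁺]^3 = 4.3×10⁻²⁸ / (5.5×10⁻²)^2 = 1.4×10⁻²⁵
[Sr²⁺] = 5.2×10⁻⁹ mol/L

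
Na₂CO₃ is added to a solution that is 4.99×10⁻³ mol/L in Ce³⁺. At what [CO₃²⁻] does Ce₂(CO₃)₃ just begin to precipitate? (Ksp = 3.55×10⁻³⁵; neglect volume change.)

Precipitation begins when Q = Ksp.
Ce₂(CO₃)₃(s) ⇌ 2 Ce³⁺(aq) + 3 CO₃²⁻(aq)
Ksp = [Ce³⁺]^2[CO₃²⁻]^3 = [CO₃²⁻]^3(4.99×10⁻³)^2
[CO₃²⁻]^3 = 3.55×10⁻³⁵ / (4.99×10⁻³)^2 = 1.43×10⁻³⁰
[CO₃²⁻] = 1.13×10⁻¹⁰ mol/L

1.13×10⁻¹⁰ M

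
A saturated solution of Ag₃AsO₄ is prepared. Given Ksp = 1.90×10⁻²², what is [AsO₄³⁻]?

Ag₃AsO₄(s) ⇌ 3 Ag⁺(aq) + AsO₄³⁻(aq)
For each mole of Ag₃AsO₄ that dissolves per liter, [Ag⁺] = 3s and [AsO₄³⁻] = s; let s denote this solubility.
Ksp = [Ag⁺]^3[AsO₄³⁻] = (3s)^3 · s = 27s^4 = 1.90×10⁻²²
s = 1.63×10⁻⁶ M
[AsO₄³⁻] = s = 1.63×10⁻⁶ M

1.63×10⁻⁶ M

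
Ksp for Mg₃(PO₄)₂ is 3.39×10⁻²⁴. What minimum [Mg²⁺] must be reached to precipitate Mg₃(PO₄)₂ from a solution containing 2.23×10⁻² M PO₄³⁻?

The threshold for precipitation is Q = Ksp.
Mg₃(PO₄)₂(s) ⇌ 3 Mg²⁺(aq) + 2 PO₄³⁻(aq)
Ksp = [Mg²⁺]^3[PO₄³⁻]^2 = [Mg²⁺]^3(2.23×10⁻²)^2
[Mg²⁺]^3 = 3.39×10⁻²⁴ / (2.23×10⁻²)^2 = 6.82×10⁻²¹
[Mg²⁺] = 1.90×10⁻⁷ M

1.90×10⁻⁷ M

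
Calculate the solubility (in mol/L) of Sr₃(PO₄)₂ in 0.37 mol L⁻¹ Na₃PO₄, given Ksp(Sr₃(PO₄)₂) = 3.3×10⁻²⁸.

4.5×10⁻¹⁰ M

Sr₃(PO₄)₂(s) ⇌ 3 Sr²⁺(aq) + 2 PO₄³⁻(aq)
Let s be the solubility of Sr₃(PO₄)₂ here. The common ion gives [PO₄³⁻] ≈ 0.37 mol L⁻¹, and [Sr²⁺] = 3s.
Ksp = [Sr²⁺]^3[PO₄³⁻]^2 = (3s)^3(0.37)^2
(3s)^3 = 3.3×10⁻²⁸ / (0.37)^2 = 2.4×10⁻²⁷
s = 4.5×10⁻¹⁰ mol L⁻¹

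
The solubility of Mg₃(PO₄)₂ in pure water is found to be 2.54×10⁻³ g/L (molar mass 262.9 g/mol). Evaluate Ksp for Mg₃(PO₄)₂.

s = (2.54×10⁻³ g L⁻¹)/(262.9 g mol⁻¹) = 9.6615×10⁻⁶ M
Mg₃(PO₄)₂(s) ⇌ 3 Mg²⁺(aq) + 2 PO₄³⁻(aq)
For each mole of Mg₃(PO₄)₂ that dissolves per liter, [Mg²⁺] = 3s and [PO₄³⁻] = 2s; let s denote this solubility.
Ksp = [Mg²⁺]^3[PO₄³⁻]^2 = (3s)^3 · (2s)^2 = 108s^5
Ksp = 108 × (9.6615×10⁻⁶)^5 = 9.09×10⁻²⁴

Ksp = 9.09×10⁻²⁴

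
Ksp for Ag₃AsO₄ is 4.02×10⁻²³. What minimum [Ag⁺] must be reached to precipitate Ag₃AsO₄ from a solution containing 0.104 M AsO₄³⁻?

7.28×10⁻⁸ M

The threshold for precipitation is Q = Ksp.
Ag₃AsO₄(s) ⇌ 3 Ag⁺(aq) + AsO₄³⁻(aq)
Ksp = [Ag⁺]^3[AsO₄³⁻] = [Ag⁺]^3(0.104)
[Ag⁺]^3 = 4.02×10⁻²³ / (0.104) = 3.87×10⁻²²
[Ag⁺] = 7.28×10⁻⁸ M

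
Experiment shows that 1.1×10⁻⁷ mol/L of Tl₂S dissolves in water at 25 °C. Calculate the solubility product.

Tl₂S(s) ⇌ 2 Tl⁺(aq) + S²⁻(aq)
With molar solubility s: [Tl⁺] = 2s, [S²⁻] = s.
Ksp = [Tl⁺]^2[S²⁻] = (2s)^2 · s = 4s^3
Ksp = 4 × (1.1×10⁻⁷)^3 = 5.3×10⁻²¹

Ksp = 5.3×10⁻²¹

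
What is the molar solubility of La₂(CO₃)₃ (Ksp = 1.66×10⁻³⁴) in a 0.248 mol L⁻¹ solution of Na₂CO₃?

5.22×10⁻¹⁷ M

La₂(CO₃)₃(s) ⇌ 2 La³⁺(aq) + 3 CO₃²⁻(aq)
The solution already contains CO₃²⁻ at 0.248 mol L⁻¹. Let s be the molar solubility of La₂(CO₃)₃.
[CO₃²⁻] ≈ 0.248 mol L⁻¹ (common ion dominates); [La³⁺] = 2s.
Ksp = [La³⁺]^2[CO₃²⁻]^3 = (2s)^2(0.248)^3
(2s)^2 = 1.66×10⁻³⁴ / (0.248)^3 = 1.09×10⁻³²
s = 5.22×10⁻¹⁷ mol L⁻¹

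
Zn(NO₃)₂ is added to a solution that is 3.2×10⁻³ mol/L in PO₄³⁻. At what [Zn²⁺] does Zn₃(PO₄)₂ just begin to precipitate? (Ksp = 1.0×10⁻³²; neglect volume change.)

Precipitation begins when Q = Ksp.
Zn₃(PO₄)₂(s) ⇌ 3 Zn²⁺(aq) + 2 PO₄³⁻(aq)
Ksp = [Zn²⁺]^3[PO₄³⁻]^2 = [Zn²⁺]^3(3.2×10⁻³)^2
[Zn²⁺]^3 = 1.0×10⁻³² / (3.2×10⁻³)^2 = 9.8×10⁻²⁸
[Zn²⁺] = 9.9×10⁻¹⁰ mol/L

9.9×10⁻¹⁰ M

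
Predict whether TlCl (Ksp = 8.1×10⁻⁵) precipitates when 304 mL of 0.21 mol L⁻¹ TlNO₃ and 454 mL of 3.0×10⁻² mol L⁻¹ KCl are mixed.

Yes

Total volume after mixing = 304 + 454 = 758 mL.
[Tl⁺] = (0.21)(304)/758 = 8.4×10⁻² mol L⁻¹
[Cl⁻] = (3.0×10⁻²)(454)/758 = 1.8×10⁻² mol L⁻¹
Q = [Tl⁺][Cl⁻] = 1.5×10⁻³
Since Q (1.5×10⁻³) exceeds Ksp (8.1×10⁻⁵), TlCl will precipitate.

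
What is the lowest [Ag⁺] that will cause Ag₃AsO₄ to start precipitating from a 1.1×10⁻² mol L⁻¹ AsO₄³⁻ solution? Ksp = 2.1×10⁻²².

The threshold for precipitation is Q = Ksp.
Ag₃AsO₄(s) ⇌ 3 Ag⁺(aq) + AsO₄³⁻(aq)
Ksp = [Ag⁺]^3[AsO₄³⁻] = [Ag⁺]^3(1.1×10⁻²)
[Ag⁺]^3 = 2.1×10⁻²² / (1.1×10⁻²) = 1.9×10⁻²⁰
[Ag⁺] = 2.7×10⁻⁷ mol L⁻¹

2.7×10⁻⁷ M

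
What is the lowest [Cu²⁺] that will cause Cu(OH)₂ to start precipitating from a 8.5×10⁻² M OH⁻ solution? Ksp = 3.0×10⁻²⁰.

A salt starts to precipitate once the ion product Q reaches its Ksp.
Cu(OH)₂(s) ⇌ Cu²⁺(aq) + 2 OH⁻(aq)
Ksp = [Cu²⁺][OH⁻]^2 = [Cu²⁺](8.5×10⁻²)^2
[Cu²⁺] = 3.0×10⁻²⁰ / (8.5×10⁻²)^2 = 4.2×10⁻¹⁸
[Cu²⁺] = 4.2×10⁻¹⁸ M

4.2×10⁻¹⁸ M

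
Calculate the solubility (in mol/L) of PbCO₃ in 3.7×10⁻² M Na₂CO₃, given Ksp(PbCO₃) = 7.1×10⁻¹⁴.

1.9×10⁻¹² M

PbCO₃(s) ⇌ Pb²⁺(aq) + CO₃²⁻(aq)
Let s be the solubility of PbCO₃ here. The common ion gives [CO₃²⁻] ≈ 3.7×10⁻² M, and [Pb²⁺] = s.
Ksp = [Pb²⁺][CO₃²⁻] = s(3.7×10⁻²)
s = 7.1×10⁻¹⁴ / (3.7×10⁻²) = 1.9×10⁻¹²
s = 1.9×10⁻¹² M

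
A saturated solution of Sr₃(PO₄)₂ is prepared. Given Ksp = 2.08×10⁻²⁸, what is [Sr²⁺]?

Sr₃(PO₄)₂(s) ⇌ 3 Sr²⁺(aq) + 2 PO₄³⁻(aq)
If s mol/L of Sr₃(PO₄)₂ dissolves, [Sr²⁺] = 3s and [PO₄³⁻] = 2s.
Ksp = [Sr²⁺]^3[PO₄³⁻]^2 = (3s)^3 · (2s)^2 = 108s^5 = 2.08×10⁻²⁸
s = 1.14×10⁻⁶ mol/L
[Sr²⁺] = 3s = 3.42×10⁻⁶ mol/L

3.42×10⁻⁶ M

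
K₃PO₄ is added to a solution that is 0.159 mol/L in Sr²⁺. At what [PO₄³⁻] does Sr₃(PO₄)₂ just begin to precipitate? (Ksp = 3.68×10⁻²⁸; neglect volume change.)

3.03×10⁻¹³ M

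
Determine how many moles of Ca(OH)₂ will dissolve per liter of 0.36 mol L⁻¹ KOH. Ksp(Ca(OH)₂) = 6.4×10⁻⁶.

Ca(OH)₂(s) ⇌ Ca²⁺(aq) + 2 OH⁻(aq)
The solution already contains OH⁻ at 0.36 mol L⁻¹. Let s be the molar solubility of Ca(OH)₂.
[OH⁻] ≈ 0.36 mol L⁻¹ (common ion dominates); [Ca²⁺] = s.
Ksp = [Ca²⁺][OH⁻]^2 = s(0.36)^2
s = 6.4×10⁻⁶ / (0.36)^2 = 4.9×10⁻⁵
s = 4.9×10⁻⁵ mol L⁻¹

4.9×10⁻⁵ M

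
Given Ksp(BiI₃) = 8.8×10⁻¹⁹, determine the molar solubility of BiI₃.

1.3×10⁻⁵ M

BiI₃(s) ⇌ Bi³⁺(aq) + 3 I⁻(aq)
With molar solubility s: [Bi³⁺] = s, [I⁻] = 3s.
Ksp = [Bi³⁺][I⁻]^3 = s · (3s)^3 = 27s^4
27s^4 = 8.8×10⁻¹⁹  ⇒  s^4 = 3.3×10⁻²⁰
Taking the 4th root, s = 1.3×10⁻⁵ mol L⁻¹.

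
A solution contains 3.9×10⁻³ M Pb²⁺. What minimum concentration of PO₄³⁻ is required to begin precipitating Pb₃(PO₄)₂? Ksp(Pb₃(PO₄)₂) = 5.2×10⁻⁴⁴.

9.4×10⁻¹⁹ M

Each salt precipitates once Q = Ksp for that salt.
Pb₃(PO₄)₂(s) ⇌ 3 Pb²⁺(aq) + 2 PO₄³⁻(aq)
Ksp = [Pb²⁺]^3[PO₄³⁻]^2 = [PO₄³⁻]^2(3.9×10⁻³)^3
[PO₄³⁻]^2 = 5.2×10⁻⁴⁴ / (3.9×10⁻³)^3 = 8.8×10⁻³⁷
[PO₄³⁻] = 9.4×10⁻¹⁹ M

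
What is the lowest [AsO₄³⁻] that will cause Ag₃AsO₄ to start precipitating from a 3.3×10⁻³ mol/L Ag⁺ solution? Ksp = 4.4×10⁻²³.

1.2×10⁻¹⁵ M

Precipitation begins when Q = Ksp.
Ag₃AsO₄(s) ⇌ 3 Ag⁺(aq) + AsO₄³⁻(aq)
Ksp = [Ag⁺]^3[AsO₄³⁻] = [AsO₄³⁻](3.3×10⁻³)^3
[AsO₄³⁻] = 4.4×10⁻²³ / (3.3×10⁻³)^3 = 1.2×10⁻¹⁵
[AsO₄³⁻] = 1.2×10⁻¹⁵ mol/L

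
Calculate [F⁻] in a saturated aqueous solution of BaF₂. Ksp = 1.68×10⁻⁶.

1.50×10⁻² M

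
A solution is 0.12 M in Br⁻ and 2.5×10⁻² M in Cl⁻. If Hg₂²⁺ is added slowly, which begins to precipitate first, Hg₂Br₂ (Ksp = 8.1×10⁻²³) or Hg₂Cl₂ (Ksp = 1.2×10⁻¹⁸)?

Hg₂Br₂

The threshold for precipitation is Q = Ksp.
For Hg₂Br₂: [Hg₂²⁺] = (Ksp/[Br⁻]^2) = 5.6×10⁻²¹ M
For Hg₂Cl₂: [Hg₂²⁺] = (Ksp/[Cl⁻]^2) = 1.9×10⁻¹⁵ M
Hg₂Br₂ requires the lower [Hg₂²⁺], so it precipitates first.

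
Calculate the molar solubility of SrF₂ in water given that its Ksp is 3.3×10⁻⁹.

9.4×10⁻⁴ M

SrF₂(s) ⇌ Sr²⁺(aq) + 2 F⁻(aq)
If s mol/L of SrF₂ dissolves, [Sr²⁺] = s and [F⁻] = 2s.
Ksp = [Sr²⁺][F⁻]^2 = s · (2s)^2 = 4s^3
4s^3 = 3.3×10⁻⁹  ⇒  s^3 = 8.3×10⁻¹⁰
Taking the 3rd root, s = 9.4×10⁻⁴ mol/L.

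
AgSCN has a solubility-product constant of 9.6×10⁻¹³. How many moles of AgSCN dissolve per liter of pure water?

9.8×10⁻⁷ M

AgSCN(s) ⇌ Ag⁺(aq) + SCN⁻(aq)
With molar solubility s: [Ag⁺] = s, [SCN⁻] = s.
Ksp = [Ag⁺][SCN⁻] = s · s = s^2
s^2 = 9.6×10⁻¹³
s = 9.8×10⁻⁷ mol/L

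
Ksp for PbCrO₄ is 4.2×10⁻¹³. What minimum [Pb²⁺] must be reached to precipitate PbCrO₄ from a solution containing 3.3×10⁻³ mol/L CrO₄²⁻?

1.3×10⁻¹⁰ M

Each salt precipitates once Q = Ksp for that salt.
PbCrO₄(s) ⇌ Pb²⁺(aq) + CrO₄²⁻(aq)
Ksp = [Pb²⁺][CrO₄²⁻] = [Pb²⁺](3.3×10⁻³)
[Pb²⁺] = 4.2×10⁻¹³ / (3.3×10⁻³) = 1.3×10⁻¹⁰
[Pb²⁺] = 1.3×10⁻¹⁰ mol/L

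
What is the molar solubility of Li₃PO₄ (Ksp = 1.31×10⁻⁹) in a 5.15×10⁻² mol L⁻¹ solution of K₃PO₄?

9.80×10⁻⁴ M

Li₃PO₄(s) ⇌ 3 Li⁺(aq) + PO₄³⁻(aq)
PO₄³⁻ is already present at 5.15×10⁻² mol L⁻¹. If s mol/L of Li₃PO₄ dissolves, [Li⁺] = 3s while [PO₄³⁻] ≈ 5.15×10⁻² mol L⁻¹.
Ksp = [Li⁺]^3[PO₄³⁻] = (3s)^3(5.15×10⁻²)
(3s)^3 = 1.31×10⁻⁹ / (5.15×10⁻²) = 2.54×10⁻⁸
s = 9.80×10⁻⁴ mol L⁻¹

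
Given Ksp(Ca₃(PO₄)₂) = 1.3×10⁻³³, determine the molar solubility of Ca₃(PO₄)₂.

Ca₃(PO₄)₂(s) ⇌ 3 Ca²⁺(aq) + 2 PO₄³⁻(aq)
With molar solubility s: [Ca²⁺] = 3s, [PO₄³⁻] = 2s.
Ksp = [Ca²⁺]^3[PO₄³⁻]^2 = (3s)^3 · (2s)^2 = 108s^5
108s^5 = 1.3×10⁻³³  ⇒  s^5 = 1.2×10⁻³⁵
Taking the 5th root, s = 1.0×10⁻⁷ mol/L.

1.0×10⁻⁷ M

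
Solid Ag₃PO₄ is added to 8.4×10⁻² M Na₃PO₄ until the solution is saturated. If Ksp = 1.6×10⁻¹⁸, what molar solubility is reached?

8.9×10⁻⁷ M

Ag₃PO₄(s) ⇌ 3 Ag⁺(aq) + PO₄³⁻(aq)
With PO₄³⁻ already at 8.4×10⁻² M and s small, take [PO₄³⁻] ≈ 8.4×10⁻² M and [Ag⁺] = 3s.
Ksp = [Ag⁺]^3[PO₄³⁻] = (3s)^3(8.4×10⁻²)
(3s)^3 = 1.6×10⁻¹⁸ / (8.4×10⁻²) = 1.9×10⁻¹⁷
s = 8.9×10⁻⁷ M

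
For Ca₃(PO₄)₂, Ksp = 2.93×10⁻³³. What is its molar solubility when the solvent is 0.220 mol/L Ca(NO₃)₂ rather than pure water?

Ca₃(PO₄)₂(s) ⇌ 3 Ca²⁺(aq) + 2 PO₄³⁻(aq)
Ca²⁺ is already present at 0.220 mol/L. If s mol/L of Ca₃(PO₄)₂ dissolves, [PO₄³⁻] = 2s while [Ca²⁺] ≈ 0.220 mol/L.
Ksp = [Ca²⁺]^3[PO₄³⁻]^2 = (0.220)^3(2s)^2
(2s)^2 = 2.93×10⁻³³ / (0.220)^3 = 2.75×10⁻³¹
s = 2.62×10⁻¹⁶ mol/L

2.62×10⁻¹⁶ M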